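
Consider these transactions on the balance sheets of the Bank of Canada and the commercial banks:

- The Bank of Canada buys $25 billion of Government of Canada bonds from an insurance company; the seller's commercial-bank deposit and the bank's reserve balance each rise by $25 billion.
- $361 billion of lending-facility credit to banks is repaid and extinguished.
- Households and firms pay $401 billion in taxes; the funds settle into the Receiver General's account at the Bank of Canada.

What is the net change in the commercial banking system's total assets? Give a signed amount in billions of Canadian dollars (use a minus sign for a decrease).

-$737 billion

Bank of Canada balance sheet:
  Assets:      Securities +$25B, Loans to banks −$361B
  Liabilities: Bank reserves −$737B, Government deposits +$401B
Commercial banking system:
  Assets:      Reserves at CB −$737B
  Liabilities: Checkable deposits −$376B, Borrowings from CB −$361B
Change in total bank assets = -$737 billion.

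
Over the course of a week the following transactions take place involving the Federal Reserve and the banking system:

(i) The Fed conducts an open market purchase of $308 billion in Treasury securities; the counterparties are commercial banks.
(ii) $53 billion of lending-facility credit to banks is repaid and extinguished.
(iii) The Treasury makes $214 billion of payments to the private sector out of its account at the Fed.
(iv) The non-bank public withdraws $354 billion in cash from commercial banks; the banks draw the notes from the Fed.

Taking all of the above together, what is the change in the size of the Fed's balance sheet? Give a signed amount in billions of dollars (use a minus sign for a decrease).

OMO purchase (from banks) $308 billion: a Fed asset is acquired → +$308B.
Discount-window repayment $53 billion: a Fed asset is shed → −$53B.
Government spending $214 billion: only the composition of liabilities changes → 0.
Currency withdrawal $354 billion: only the composition of liabilities changes → 0.
Net: 308 − 53 + 0 + 0 = +$255 billion.

+$255 billion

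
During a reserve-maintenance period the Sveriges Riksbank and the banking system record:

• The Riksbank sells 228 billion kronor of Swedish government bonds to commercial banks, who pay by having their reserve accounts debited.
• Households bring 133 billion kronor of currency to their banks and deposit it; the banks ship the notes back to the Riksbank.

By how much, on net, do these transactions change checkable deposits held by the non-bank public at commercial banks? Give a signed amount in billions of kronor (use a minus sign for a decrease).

+133 billion

OMO sale (to banks) 228 billion kronor: the counterparty is a bank, so public deposits are unchanged → 0.
Currency deposit 133 billion kronor: non-bank counterparties' bank balances rise → +133B.
Net: 0 + 133 = +133 billion.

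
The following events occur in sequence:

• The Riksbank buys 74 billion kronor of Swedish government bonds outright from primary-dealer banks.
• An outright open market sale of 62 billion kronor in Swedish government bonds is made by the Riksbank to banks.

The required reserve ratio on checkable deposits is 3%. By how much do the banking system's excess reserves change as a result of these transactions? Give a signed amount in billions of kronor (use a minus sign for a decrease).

+12 billion

OMO purchase (from banks) 74 billion kronor: reserves +74B, deposits 0.
OMO sale (to banks) 62 billion kronor: reserves −62B, deposits 0.
Totals: Δreserves = +12B, Δdeposits = 0.
Δrequired reserves = 3% × 0 = 0.
Δexcess reserves = Δreserves − Δrequired = +12B − (0) = +12 billion.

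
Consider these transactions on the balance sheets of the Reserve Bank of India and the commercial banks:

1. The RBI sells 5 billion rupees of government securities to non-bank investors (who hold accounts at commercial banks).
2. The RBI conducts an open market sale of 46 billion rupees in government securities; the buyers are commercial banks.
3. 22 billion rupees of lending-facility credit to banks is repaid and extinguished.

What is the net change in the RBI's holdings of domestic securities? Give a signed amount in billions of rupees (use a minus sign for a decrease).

Asset sale (to non-banks) 5 billion rupees: securities removed from the RBI's portfolio → −5B.
OMO sale (to banks) 46 billion rupees: securities removed from the RBI's portfolio → −46B.
Discount-window repayment 22 billion rupees: the RBI's securities portfolio is untouched → 0.
Net: −5 − 46 + 0 = -51 billion.

-51 billion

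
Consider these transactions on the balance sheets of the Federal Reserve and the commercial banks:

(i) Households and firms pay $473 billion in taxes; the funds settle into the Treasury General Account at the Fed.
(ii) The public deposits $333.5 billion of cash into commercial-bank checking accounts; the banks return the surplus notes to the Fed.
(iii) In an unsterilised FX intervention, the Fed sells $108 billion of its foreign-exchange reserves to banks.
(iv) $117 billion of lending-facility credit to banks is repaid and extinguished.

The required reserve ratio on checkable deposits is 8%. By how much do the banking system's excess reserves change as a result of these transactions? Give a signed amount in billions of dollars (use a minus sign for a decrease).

Government account inflow $473 billion: reserves −$473B, deposits −$473B.
Currency deposit $333.5 billion: reserves +$333.5B, deposits +$333.5B.
FX sale $108 billion: reserves −$108B, deposits 0.
Discount-window repayment $117 billion: reserves −$117B, deposits 0.
Totals: Δreserves = −$364.5B, Δdeposits = −$139.5B.
Δrequired reserves = 8% × −$139.5B = −$11.16B.
Δexcess reserves = Δreserves − Δrequired = −$364.5B − (−$11.16B) = -$353.34 billion.

-$353.34 billion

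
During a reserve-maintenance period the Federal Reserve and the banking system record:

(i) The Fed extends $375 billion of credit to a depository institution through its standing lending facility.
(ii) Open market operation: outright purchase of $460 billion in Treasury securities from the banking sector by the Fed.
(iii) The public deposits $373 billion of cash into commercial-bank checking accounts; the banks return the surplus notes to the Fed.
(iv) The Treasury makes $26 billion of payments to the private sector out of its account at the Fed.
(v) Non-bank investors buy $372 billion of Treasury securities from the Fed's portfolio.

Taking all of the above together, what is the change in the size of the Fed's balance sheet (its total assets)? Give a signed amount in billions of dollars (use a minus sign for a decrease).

Fed balance sheet:
  Assets:      Securities +$88B, Loans to banks +$375B
  Liabilities: Bank reserves +$862B, Currency in circulation −$373B, Government deposits −$26B
Commercial banking system:
  Assets:      Reserves at CB +$862B, Securities −$460B
  Liabilities: Checkable deposits +$27B, Borrowings from CB +$375B
Change in total Fed assets = +$463 billion.

+$463 billion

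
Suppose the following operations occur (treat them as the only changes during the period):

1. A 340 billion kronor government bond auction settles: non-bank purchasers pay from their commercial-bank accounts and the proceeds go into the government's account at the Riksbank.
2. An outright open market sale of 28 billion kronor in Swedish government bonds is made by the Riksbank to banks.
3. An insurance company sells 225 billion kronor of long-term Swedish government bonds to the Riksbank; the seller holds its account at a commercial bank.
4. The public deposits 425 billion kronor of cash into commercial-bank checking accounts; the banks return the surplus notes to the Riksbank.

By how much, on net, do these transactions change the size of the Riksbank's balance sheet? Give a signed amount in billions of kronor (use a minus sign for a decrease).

+197 billion

Government account inflow 340 billion kronor: only the composition of liabilities changes → 0.
OMO sale (to banks) 28 billion kronor: a Riksbank asset is shed → −28B.
Asset purchase (from non-banks) 225 billion kronor: a Riksbank asset is acquired → +225B.
Currency deposit 425 billion kronor: only the composition of liabilities changes → 0.
Net: 0 − 28 + 225 + 0 = +197 billion.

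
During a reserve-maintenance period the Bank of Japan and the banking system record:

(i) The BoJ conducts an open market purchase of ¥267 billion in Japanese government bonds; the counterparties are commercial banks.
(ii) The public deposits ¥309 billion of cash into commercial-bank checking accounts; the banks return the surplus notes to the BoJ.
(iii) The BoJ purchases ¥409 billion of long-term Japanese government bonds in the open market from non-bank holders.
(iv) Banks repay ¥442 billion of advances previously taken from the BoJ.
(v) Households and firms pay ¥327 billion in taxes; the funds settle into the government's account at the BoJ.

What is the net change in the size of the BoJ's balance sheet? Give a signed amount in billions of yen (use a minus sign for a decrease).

BoJ balance sheet:
  Assets:      Securities +¥676B, Loans to banks −¥442B
  Liabilities: Bank reserves +¥216B, Currency in circulation −¥309B, Government deposits +¥327B
Change in total BoJ assets = +¥234 billion.

+¥234 billion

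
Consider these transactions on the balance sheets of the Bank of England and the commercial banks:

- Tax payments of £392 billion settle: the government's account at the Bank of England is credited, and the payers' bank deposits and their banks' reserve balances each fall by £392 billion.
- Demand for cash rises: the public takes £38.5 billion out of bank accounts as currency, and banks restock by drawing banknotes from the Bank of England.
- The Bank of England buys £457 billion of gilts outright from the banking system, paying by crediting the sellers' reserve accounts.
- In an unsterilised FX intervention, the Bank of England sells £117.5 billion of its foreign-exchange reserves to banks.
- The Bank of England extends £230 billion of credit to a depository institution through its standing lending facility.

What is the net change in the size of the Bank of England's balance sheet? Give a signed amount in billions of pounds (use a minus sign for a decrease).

Bank of England balance sheet:
  Assets:      Securities +£457B, Loans to banks +£230B, Foreign assets −£117.5B
  Liabilities: Bank reserves +£139B, Currency in circulation +£38.5B, Government deposits +£392B
Commercial banking system:
  Assets:      Reserves at CB +£139B, Securities −£457B, Foreign assets +£117.5B
  Liabilities: Checkable deposits −£430.5B, Borrowings from CB +£230B
Change in total Bank of England assets = +£569.5 billion.

+£569.5 billion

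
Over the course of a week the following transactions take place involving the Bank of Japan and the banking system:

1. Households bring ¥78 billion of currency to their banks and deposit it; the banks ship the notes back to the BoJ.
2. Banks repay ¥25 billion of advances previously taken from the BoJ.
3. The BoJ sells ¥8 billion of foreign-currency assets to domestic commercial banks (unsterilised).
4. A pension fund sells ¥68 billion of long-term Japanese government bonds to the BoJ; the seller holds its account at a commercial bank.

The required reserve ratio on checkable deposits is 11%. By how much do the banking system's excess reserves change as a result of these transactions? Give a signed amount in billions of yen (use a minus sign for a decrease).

Currency deposit ¥78 billion: reserves +¥78B, deposits +¥78B.
Discount-window repayment ¥25 billion: reserves −¥25B, deposits 0.
FX sale ¥8 billion: reserves −¥8B, deposits 0.
Asset purchase (from non-banks) ¥68 billion: reserves +¥68B, deposits +¥68B.
Totals: Δreserves = +¥113B, Δdeposits = +¥146B.
Δrequired reserves = 11% × +¥146B = +¥16.06B.
Δexcess reserves = Δreserves − Δrequired = +¥113B − (+¥16.06B) = +¥96.94 billion.

+¥96.94 billion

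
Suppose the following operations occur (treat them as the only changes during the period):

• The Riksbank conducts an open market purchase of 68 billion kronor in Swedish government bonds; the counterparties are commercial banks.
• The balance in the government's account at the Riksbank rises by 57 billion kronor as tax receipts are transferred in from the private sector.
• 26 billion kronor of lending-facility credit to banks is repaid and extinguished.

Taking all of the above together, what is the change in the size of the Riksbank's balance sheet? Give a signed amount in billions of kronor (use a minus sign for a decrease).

+42 billion

OMO purchase (from banks) 68 billion kronor: a Riksbank asset is acquired → +68B.
Government account inflow 57 billion kronor: only the composition of liabilities changes → 0.
Discount-window repayment 26 billion kronor: a Riksbank asset is shed → −26B.
Net: 68 + 0 − 26 = +42 billion.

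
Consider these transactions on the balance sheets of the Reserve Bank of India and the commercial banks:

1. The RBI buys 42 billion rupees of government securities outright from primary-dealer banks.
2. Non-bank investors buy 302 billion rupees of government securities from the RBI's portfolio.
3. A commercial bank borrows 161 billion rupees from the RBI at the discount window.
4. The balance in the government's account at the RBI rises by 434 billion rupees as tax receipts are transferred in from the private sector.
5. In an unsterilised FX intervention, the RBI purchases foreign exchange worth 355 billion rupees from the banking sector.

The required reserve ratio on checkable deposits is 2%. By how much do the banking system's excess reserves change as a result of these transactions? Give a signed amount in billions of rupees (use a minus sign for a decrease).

OMO purchase (from banks) 42 billion rupees: reserves +42B, deposits 0.
Asset sale (to non-banks) 302 billion rupees: reserves −302B, deposits −302B.
Discount-window loan 161 billion rupees: reserves +161B, deposits 0.
Government account inflow 434 billion rupees: reserves −434B, deposits −434B.
FX purchase 355 billion rupees: reserves +355B, deposits 0.
Totals: Δreserves = −178B, Δdeposits = −736B.
Δrequired reserves = 2% × −736B = −14.72B.
Δexcess reserves = Δreserves − Δrequired = −178B − (−14.72B) = -163.28 billion.

-163.28 billion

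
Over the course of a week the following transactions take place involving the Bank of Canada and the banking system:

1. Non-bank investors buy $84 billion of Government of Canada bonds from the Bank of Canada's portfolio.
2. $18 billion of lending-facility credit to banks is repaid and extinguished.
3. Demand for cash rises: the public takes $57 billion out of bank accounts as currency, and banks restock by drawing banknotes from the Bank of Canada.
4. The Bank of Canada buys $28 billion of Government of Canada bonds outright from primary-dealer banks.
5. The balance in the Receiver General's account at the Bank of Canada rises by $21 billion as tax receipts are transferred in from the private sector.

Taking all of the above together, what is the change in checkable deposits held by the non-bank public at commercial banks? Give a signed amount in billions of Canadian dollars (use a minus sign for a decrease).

-$162 billion

Asset sale (to non-banks) $84 billion: non-bank counterparties' bank balances fall → −$84B.
Discount-window repayment $18 billion: the counterparty is a bank, so public deposits are unchanged → 0.
Currency withdrawal $57 billion: non-bank counterparties' bank balances fall → −$57B.
OMO purchase (from banks) $28 billion: the counterparty is a bank, so public deposits are unchanged → 0.
Government account inflow $21 billion: non-bank counterparties' bank balances fall → −$21B.
Net: −84 + 0 − 57 + 0 − 21 = -$162 billion.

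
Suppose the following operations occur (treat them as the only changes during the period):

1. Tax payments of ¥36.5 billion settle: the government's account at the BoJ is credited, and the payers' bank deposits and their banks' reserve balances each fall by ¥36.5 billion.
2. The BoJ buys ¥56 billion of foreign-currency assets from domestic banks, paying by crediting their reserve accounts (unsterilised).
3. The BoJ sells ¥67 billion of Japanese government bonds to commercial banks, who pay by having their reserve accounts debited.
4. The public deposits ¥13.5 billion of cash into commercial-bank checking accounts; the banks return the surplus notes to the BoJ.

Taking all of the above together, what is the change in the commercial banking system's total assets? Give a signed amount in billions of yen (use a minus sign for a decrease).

-¥23 billion

BoJ balance sheet:
  Assets:      Securities −¥67B, Foreign assets +¥56B
  Liabilities: Bank reserves −¥34B, Currency in circulation −¥13.5B, Government deposits +¥36.5B
Commercial banking system:
  Assets:      Reserves at CB −¥34B, Securities +¥67B, Foreign assets −¥56B
  Liabilities: Checkable deposits −¥23B
Change in total bank assets = -¥23 billion.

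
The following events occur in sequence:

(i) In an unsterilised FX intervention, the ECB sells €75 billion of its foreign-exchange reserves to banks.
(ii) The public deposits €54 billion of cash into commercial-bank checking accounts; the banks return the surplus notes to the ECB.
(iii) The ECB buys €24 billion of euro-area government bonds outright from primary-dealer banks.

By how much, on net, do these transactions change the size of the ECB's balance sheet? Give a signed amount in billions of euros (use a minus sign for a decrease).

-€51 billion

FX sale €75 billion: an ECB asset is shed → −€75B.
Currency deposit €54 billion: only the composition of liabilities changes → 0.
OMO purchase (from banks) €24 billion: an ECB asset is acquired → +€24B.
Net: −75 + 0 + 24 = -€51 billion.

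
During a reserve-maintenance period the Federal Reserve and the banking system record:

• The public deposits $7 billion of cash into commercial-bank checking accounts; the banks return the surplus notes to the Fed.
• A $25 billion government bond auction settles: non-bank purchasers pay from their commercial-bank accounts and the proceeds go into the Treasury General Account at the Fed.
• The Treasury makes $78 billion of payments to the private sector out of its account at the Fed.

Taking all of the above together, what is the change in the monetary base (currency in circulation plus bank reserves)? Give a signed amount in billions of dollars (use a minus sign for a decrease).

Currency deposit $7 billion: just a shift between currency and reserves — both are base money → 0.
Government account inflow $25 billion: reserves shift to a non-base liability → −$25B.
Government spending $78 billion: a non-base liability converts back to reserves → +$78B.
Net: 0 − 25 + 78 = +$53 billion.

+$53 billion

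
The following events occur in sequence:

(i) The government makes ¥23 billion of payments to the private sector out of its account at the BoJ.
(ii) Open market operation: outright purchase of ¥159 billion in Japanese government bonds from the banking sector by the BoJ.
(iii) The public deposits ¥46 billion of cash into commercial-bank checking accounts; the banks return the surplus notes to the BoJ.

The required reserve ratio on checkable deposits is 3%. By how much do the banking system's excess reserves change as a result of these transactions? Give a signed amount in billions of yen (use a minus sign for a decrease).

Government spending ¥23 billion: reserves +¥23B, deposits +¥23B.
OMO purchase (from banks) ¥159 billion: reserves +¥159B, deposits 0.
Currency deposit ¥46 billion: reserves +¥46B, deposits +¥46B.
Totals: Δreserves = +¥228B, Δdeposits = +¥69B.
Δrequired reserves = 3% × +¥69B = +¥2.07B.
Δexcess reserves = Δreserves − Δrequired = +¥228B − (+¥2.07B) = +¥225.93 billion.

+¥225.93 billion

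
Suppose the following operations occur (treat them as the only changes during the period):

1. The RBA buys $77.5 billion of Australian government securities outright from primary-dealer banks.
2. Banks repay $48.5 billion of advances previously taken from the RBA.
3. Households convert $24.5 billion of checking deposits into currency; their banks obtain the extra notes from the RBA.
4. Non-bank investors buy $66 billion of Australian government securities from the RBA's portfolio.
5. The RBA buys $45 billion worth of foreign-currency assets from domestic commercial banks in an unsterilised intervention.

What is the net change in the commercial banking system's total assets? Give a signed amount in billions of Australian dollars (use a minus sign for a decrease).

OMO purchase (from banks) $77.5 billion: just an asset swap on bank balance sheets → 0.
Discount-window repayment $48.5 billion: bank balance sheets shrink → −$48.5B.
Currency withdrawal $24.5 billion: bank balance sheets shrink → −$24.5B.
Asset sale (to non-banks) $66 billion: bank balance sheets shrink → −$66B.
FX purchase $45 billion: just an asset swap on bank balance sheets → 0.
Net: 0 − 48.5 − 24.5 − 66 + 0 = -$139 billion.

-$139 billion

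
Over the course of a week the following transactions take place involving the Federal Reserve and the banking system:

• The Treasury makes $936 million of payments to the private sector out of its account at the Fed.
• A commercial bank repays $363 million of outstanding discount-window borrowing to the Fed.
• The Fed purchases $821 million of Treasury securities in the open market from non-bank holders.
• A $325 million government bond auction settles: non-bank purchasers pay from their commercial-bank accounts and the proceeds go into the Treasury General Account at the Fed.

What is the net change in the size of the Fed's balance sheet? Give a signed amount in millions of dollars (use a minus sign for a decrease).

Fed balance sheet:
  Assets:      Securities +$821M, Loans to banks −$363M
  Liabilities: Bank reserves +$1069M, Government deposits −$611M
Change in total Fed assets = +$458 million.

+$458 million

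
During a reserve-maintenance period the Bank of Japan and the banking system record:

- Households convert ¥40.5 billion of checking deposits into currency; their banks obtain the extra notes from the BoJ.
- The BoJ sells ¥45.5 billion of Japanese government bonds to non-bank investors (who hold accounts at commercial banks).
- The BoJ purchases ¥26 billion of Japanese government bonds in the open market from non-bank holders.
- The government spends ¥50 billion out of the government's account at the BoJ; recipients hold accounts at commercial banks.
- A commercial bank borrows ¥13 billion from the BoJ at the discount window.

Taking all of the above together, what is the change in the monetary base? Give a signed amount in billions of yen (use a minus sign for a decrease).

BoJ balance sheet:
  Assets:      Securities −¥19.5B, Loans to banks +¥13B
  Liabilities: Bank reserves +¥3B, Currency in circulation +¥40.5B, Government deposits −¥50B
Commercial banking system:
  Assets:      Reserves at CB +¥3B
  Liabilities: Checkable deposits −¥10B, Borrowings from CB +¥13B
Monetary base = currency + reserves: +¥40.5B + (+¥3B) = +¥43.5 billion.

+¥43.5 billion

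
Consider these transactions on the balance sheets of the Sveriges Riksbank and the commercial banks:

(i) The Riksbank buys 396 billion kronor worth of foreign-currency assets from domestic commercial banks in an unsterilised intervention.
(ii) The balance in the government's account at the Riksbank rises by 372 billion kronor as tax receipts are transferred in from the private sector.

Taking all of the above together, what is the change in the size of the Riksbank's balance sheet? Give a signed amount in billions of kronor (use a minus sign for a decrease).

+396 billion

FX purchase 396 billion kronor: a Riksbank asset is acquired → +396B.
Government account inflow 372 billion kronor: only the composition of liabilities changes → 0.
Net: 396 + 0 = +396 billion.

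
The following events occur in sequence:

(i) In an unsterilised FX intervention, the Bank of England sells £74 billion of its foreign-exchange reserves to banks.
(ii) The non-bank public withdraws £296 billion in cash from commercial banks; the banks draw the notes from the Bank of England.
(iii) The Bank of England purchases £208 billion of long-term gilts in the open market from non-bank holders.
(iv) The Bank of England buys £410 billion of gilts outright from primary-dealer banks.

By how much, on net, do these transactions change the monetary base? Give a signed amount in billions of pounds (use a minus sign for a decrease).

Bank of England balance sheet:
  Assets:      Securities +£618B, Foreign assets −£74B
  Liabilities: Bank reserves +£248B, Currency in circulation +£296B
Commercial banking system:
  Assets:      Reserves at CB +£248B, Securities −£410B, Foreign assets +£74B
  Liabilities: Checkable deposits −£88B
Monetary base = currency + reserves: +£296B + (+£248B) = +£544 billion.

+£544 billion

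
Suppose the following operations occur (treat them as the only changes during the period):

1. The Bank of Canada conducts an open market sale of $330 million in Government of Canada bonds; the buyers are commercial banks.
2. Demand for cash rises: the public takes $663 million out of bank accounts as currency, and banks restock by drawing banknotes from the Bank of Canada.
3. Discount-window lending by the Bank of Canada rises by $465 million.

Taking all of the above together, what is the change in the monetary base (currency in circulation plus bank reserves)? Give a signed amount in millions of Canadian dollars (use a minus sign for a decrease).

+$135 million

OMO sale (to banks) $330 million: Bank of Canada balance sheet contracts → −$330M.
Currency withdrawal $663 million: just a shift between currency and reserves — both are base money → 0.
Discount-window loan $465 million: Bank of Canada balance sheet expands → +$465M.
Net: −330 + 0 + 465 = +$135 million.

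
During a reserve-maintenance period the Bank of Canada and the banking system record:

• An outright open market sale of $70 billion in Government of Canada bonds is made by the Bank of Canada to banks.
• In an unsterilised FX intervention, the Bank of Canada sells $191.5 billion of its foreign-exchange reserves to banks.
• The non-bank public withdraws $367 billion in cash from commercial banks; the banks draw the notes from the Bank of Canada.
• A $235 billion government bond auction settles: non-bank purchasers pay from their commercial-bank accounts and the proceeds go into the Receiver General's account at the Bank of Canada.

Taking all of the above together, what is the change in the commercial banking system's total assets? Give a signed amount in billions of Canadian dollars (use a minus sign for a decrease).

OMO sale (to banks) $70 billion: just an asset swap on bank balance sheets → 0.
FX sale $191.5 billion: just an asset swap on bank balance sheets → 0.
Currency withdrawal $367 billion: bank balance sheets shrink → −$367B.
Government account inflow $235 billion: bank balance sheets shrink → −$235B.
Net: 0 + 0 − 367 − 235 = -$602 billion.

-$602 billion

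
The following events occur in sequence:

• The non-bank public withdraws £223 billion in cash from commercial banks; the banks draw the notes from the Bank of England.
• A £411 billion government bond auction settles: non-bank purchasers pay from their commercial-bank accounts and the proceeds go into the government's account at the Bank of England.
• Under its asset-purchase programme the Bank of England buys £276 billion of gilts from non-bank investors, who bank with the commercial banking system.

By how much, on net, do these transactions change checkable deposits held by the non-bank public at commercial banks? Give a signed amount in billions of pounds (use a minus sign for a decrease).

Bank of England balance sheet:
  Assets:      Securities +£276B
  Liabilities: Bank reserves −£358B, Currency in circulation +£223B, Government deposits +£411B
Commercial banking system:
  Assets:      Reserves at CB −£358B
  Liabilities: Checkable deposits −£358B
So the change in checkable deposits held by the non-bank public at commercial banks is -£358 billion.

-£358 billion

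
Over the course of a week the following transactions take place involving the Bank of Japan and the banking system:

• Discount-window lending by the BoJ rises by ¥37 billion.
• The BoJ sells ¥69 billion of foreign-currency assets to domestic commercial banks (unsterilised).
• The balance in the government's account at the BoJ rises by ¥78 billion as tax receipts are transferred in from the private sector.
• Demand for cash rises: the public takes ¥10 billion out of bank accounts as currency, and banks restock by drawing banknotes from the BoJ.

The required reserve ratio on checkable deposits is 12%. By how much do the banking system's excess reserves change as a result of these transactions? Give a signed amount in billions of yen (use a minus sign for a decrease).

-¥109.44 billion

Discount-window loan ¥37 billion: reserves +¥37B, deposits 0.
FX sale ¥69 billion: reserves −¥69B, deposits 0.
Government account inflow ¥78 billion: reserves −¥78B, deposits −¥78B.
Currency withdrawal ¥10 billion: reserves −¥10B, deposits −¥10B.
Totals: Δreserves = −¥120B, Δdeposits = −¥88B.
Δrequired reserves = 12% × −¥88B = −¥10.56B.
Δexcess reserves = Δreserves − Δrequired = −¥120B − (−¥10.56B) = -¥109.44 billion.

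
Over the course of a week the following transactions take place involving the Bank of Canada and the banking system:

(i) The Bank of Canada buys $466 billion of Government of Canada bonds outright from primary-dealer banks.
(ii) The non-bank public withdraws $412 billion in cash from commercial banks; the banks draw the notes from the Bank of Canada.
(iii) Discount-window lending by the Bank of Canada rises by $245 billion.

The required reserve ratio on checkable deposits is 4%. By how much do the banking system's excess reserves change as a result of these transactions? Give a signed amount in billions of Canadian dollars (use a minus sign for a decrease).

+$315.48 billion

OMO purchase (from banks) $466 billion: reserves +$466B, deposits 0.
Currency withdrawal $412 billion: reserves −$412B, deposits −$412B.
Discount-window loan $245 billion: reserves +$245B, deposits 0.
Totals: Δreserves = +$299B, Δdeposits = −$412B.
Δrequired reserves = 4% × −$412B = −$16.48B.
Δexcess reserves = Δreserves − Δrequired = +$299B − (−$16.48B) = +$315.48 billion.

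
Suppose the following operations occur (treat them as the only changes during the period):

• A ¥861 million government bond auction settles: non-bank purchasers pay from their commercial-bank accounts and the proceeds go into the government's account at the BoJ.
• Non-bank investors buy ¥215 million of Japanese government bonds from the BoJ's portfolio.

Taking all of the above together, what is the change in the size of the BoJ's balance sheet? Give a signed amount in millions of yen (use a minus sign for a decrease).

BoJ balance sheet:
  Assets:      Securities −¥215M
  Liabilities: Bank reserves −¥1076M, Government deposits +¥861M
Change in total BoJ assets = -¥215 million.

-¥215 million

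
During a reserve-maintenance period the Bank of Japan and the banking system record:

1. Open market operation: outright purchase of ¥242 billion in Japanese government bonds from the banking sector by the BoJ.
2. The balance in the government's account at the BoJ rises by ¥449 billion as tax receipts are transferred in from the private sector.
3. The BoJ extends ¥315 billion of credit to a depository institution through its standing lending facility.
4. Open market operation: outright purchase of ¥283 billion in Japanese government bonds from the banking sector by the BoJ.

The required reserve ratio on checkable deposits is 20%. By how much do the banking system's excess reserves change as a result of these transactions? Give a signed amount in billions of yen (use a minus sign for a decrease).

OMO purchase (from banks) ¥242 billion: reserves +¥242B, deposits 0.
Government account inflow ¥449 billion: reserves −¥449B, deposits −¥449B.
Discount-window loan ¥315 billion: reserves +¥315B, deposits 0.
OMO purchase (from banks) ¥283 billion: reserves +¥283B, deposits 0.
Totals: Δreserves = +¥391B, Δdeposits = −¥449B.
Δrequired reserves = 20% × −¥449B = −¥89.8B.
Δexcess reserves = Δreserves − Δrequired = +¥391B − (−¥89.8B) = +¥480.8 billion.

+¥480.8 billion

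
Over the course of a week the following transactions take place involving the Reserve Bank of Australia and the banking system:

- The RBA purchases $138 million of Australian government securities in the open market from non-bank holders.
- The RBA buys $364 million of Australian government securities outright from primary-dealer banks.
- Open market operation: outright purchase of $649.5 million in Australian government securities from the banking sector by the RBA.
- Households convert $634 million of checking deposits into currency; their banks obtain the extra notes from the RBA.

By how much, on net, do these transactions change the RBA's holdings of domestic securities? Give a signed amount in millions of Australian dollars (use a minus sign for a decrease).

+$1151.5 million

RBA balance sheet:
  Assets:      Securities +$1151.5M
  Liabilities: Bank reserves +$517.5M, Currency in circulation +$634M
Commercial banking system:
  Assets:      Reserves at CB +$517.5M, Securities −$1013.5M
  Liabilities: Checkable deposits −$496M
So the change in the RBA's holdings of domestic securities is +$1151.5 million.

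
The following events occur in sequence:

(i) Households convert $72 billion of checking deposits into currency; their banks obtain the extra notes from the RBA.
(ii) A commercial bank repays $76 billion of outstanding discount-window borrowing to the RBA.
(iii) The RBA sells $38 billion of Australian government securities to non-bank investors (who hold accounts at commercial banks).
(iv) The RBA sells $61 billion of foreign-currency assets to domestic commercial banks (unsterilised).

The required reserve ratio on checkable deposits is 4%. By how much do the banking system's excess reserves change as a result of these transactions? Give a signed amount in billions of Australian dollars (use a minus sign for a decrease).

-$242.6 billion

Currency withdrawal $72 billion: reserves −$72B, deposits −$72B.
Discount-window repayment $76 billion: reserves −$76B, deposits 0.
Asset sale (to non-banks) $38 billion: reserves −$38B, deposits −$38B.
FX sale $61 billion: reserves −$61B, deposits 0.
Totals: Δreserves = −$247B, Δdeposits = −$110B.
Δrequired reserves = 4% × −$110B = −$4.4B.
Δexcess reserves = Δreserves − Δrequired = −$247B − (−$4.4B) = -$242.6 billion.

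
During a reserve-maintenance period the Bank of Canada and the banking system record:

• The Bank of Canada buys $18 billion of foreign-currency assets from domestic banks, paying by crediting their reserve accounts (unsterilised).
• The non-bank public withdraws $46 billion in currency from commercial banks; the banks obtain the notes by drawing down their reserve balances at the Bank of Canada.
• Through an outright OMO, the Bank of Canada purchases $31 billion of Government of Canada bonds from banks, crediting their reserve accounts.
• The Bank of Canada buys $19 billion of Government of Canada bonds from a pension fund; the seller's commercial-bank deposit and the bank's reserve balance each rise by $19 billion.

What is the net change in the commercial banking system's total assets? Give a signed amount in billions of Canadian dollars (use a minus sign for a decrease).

-$27 billion

FX purchase $18 billion: just an asset swap on bank balance sheets → 0.
Currency withdrawal $46 billion: bank balance sheets shrink → −$46B.
OMO purchase (from banks) $31 billion: just an asset swap on bank balance sheets → 0.
Asset purchase (from non-banks) $19 billion: bank balance sheets expand → +$19B.
Net: 0 − 46 + 0 + 19 = -$27 billion.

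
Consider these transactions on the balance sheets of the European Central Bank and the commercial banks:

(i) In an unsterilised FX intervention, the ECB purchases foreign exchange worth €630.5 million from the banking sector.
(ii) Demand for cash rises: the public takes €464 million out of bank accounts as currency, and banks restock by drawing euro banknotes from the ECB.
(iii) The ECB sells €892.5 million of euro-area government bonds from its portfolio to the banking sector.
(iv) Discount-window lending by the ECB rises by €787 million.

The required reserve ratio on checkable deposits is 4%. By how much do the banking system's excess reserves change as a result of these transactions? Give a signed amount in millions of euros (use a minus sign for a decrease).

FX purchase €630.5 million: reserves +€630.5M, deposits 0.
Currency withdrawal €464 million: reserves −€464M, deposits −€464M.
OMO sale (to banks) €892.5 million: reserves −€892.5M, deposits 0.
Discount-window loan €787 million: reserves +€787M, deposits 0.
Totals: Δreserves = +€61M, Δdeposits = −€464M.
Δrequired reserves = 4% × −€464M = −€18.56M.
Δexcess reserves = Δreserves − Δrequired = +€61M − (−€18.56M) = +€79.56 million.

+€79.56 million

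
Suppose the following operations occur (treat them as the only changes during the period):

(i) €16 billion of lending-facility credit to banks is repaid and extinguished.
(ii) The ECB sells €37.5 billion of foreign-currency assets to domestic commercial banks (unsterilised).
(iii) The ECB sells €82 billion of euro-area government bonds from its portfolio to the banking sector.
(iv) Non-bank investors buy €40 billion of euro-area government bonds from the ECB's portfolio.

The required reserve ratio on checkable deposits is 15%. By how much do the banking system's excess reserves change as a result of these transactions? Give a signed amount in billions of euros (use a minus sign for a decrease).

-€169.5 billion

Discount-window repayment €16 billion: reserves −€16B, deposits 0.
FX sale €37.5 billion: reserves −€37.5B, deposits 0.
OMO sale (to banks) €82 billion: reserves −€82B, deposits 0.
Asset sale (to non-banks) €40 billion: reserves −€40B, deposits −€40B.
Totals: Δreserves = −€175.5B, Δdeposits = −€40B.
Δrequired reserves = 15% × −€40B = −€6B.
Δexcess reserves = Δreserves − Δrequired = −€175.5B − (−€6B) = -€169.5 billion.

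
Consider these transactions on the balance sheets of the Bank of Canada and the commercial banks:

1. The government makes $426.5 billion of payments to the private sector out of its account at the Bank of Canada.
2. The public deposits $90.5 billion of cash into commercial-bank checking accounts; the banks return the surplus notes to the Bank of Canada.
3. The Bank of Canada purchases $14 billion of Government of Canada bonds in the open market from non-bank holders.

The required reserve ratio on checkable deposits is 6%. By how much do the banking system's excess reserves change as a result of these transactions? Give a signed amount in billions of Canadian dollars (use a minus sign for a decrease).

Government spending $426.5 billion: reserves +$426.5B, deposits +$426.5B.
Currency deposit $90.5 billion: reserves +$90.5B, deposits +$90.5B.
Asset purchase (from non-banks) $14 billion: reserves +$14B, deposits +$14B.
Totals: Δreserves = +$531B, Δdeposits = +$531B.
Δrequired reserves = 6% × +$531B = +$31.86B.
Δexcess reserves = Δreserves − Δrequired = +$531B − (+$31.86B) = +$499.14 billion.

+$499.14 billion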